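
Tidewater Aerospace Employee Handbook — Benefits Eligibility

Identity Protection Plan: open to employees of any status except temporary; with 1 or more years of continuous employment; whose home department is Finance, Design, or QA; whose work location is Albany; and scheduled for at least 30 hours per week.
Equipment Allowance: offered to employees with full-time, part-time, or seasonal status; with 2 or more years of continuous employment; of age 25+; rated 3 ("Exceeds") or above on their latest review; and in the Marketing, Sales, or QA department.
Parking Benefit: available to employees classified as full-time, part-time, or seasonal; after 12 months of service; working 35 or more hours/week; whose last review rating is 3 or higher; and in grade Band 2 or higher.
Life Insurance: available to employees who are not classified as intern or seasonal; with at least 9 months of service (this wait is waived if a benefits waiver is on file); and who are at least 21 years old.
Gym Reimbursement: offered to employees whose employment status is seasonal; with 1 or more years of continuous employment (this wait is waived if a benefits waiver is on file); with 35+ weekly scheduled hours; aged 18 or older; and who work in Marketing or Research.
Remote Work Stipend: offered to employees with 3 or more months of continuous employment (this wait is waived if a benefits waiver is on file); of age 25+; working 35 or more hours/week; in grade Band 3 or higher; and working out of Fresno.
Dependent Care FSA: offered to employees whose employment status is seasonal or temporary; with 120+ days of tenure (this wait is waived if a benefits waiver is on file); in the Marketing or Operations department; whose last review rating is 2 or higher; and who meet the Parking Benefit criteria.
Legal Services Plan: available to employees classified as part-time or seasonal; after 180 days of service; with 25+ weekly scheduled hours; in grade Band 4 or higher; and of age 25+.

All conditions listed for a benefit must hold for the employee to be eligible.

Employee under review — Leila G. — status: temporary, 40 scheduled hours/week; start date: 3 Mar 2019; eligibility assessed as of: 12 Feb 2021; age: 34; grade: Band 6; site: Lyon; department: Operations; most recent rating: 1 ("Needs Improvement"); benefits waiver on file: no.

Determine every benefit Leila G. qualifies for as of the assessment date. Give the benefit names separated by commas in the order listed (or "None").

Life Insurance

Service from 3 Mar 2019 to 12 Feb 2021: 712 days.
Identity Protection Plan — status temporary ✗ (excluded) → not eligible.
Equipment Allowance — status temporary ✗ (requires full-time, part-time, or seasonal) → not eligible.
Parking Benefit — status temporary ✗ (requires full-time, part-time, or seasonal) → not eligible.
Life Insurance — status temporary ✓ (not excluded); no waiver, service 712 days ≥ 9 months (≈270 days) ✓; age 34 ≥ 21 ✓ → eligible.
Gym Reimbursement — status temporary ✗ (requires seasonal) → not eligible.
Remote Work Stipend — no waiver, service 712 days ≥ 3 months (≈90 days) ✓; age 34 ≥ 25 ✓; 40 hrs/wk ≥ 35 ✓; grade Band 6 ≥ Band 3 ✓; site Lyon ✗ (not Fresno) → not eligible.
Dependent Care FSA — status temporary ✓; no waiver, service 712 days ≥ 120 days ✓; dept Operations ✓; rating 1 < 2 ✗ → not eligible.
Legal Services Plan — status temporary ✗ (requires part-time or seasonal) → not eligible.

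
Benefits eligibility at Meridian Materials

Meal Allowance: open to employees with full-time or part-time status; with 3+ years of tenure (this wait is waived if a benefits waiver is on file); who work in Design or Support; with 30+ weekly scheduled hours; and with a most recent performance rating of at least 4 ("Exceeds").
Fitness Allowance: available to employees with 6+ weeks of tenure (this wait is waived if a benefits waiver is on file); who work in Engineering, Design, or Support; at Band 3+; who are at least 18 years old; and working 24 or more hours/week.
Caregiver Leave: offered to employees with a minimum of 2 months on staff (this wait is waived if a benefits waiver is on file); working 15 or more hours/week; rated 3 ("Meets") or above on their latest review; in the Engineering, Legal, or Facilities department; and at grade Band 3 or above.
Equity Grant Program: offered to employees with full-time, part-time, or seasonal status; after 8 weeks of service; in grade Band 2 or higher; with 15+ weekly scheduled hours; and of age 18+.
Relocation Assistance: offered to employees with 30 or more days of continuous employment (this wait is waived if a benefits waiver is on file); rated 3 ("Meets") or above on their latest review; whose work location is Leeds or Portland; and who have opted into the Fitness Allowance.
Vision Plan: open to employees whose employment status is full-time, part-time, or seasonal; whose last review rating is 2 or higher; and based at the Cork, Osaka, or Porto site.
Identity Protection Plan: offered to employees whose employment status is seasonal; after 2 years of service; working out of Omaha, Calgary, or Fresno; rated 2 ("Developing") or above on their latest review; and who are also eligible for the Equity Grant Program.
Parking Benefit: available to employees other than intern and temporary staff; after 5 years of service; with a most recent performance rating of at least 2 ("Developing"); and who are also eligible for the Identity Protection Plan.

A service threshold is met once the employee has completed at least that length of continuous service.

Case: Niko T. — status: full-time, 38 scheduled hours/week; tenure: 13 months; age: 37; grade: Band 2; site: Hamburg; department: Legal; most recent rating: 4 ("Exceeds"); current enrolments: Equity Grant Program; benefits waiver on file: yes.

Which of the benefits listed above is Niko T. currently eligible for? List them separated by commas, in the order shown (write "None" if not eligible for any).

Meal Allowance — status full-time ✓; benefits waiver on file ✓; dept Legal ✗ → not eligible.
Fitness Allowance — benefits waiver on file ✓; dept Legal ✗ → not eligible.
Caregiver Leave — benefits waiver on file ✓; 38 hrs/wk ≥ 15 ✓; rating 4 ≥ 3 ✓; dept Legal ✓; grade Band 2 < Band 3 ✗ → not eligible.
Equity Grant Program — status full-time ✓; service 13 months ≥ 8 weeks (≈56 days) ✓; grade Band 2 ≥ Band 2 ✓; 38 hrs/wk ≥ 15 ✓; age 37 ≥ 18 ✓ → eligible.
Relocation Assistance — benefits waiver on file ✓; rating 4 ≥ 3 ✓; site Hamburg ✗ (not Leeds or Portland) → not eligible.
Vision Plan — status full-time ✓; rating 4 ≥ 2 ✓; site Hamburg ✗ (not Cork, Osaka, or Porto) → not eligible.
Identity Protection Plan — status full-time ✗ (requires seasonal) → not eligible.
Parking Benefit — status full-time ✓ (not excluded); service 13 months < 5 years (≈1825 days) ✗ → not eligible.

Equity Grant Program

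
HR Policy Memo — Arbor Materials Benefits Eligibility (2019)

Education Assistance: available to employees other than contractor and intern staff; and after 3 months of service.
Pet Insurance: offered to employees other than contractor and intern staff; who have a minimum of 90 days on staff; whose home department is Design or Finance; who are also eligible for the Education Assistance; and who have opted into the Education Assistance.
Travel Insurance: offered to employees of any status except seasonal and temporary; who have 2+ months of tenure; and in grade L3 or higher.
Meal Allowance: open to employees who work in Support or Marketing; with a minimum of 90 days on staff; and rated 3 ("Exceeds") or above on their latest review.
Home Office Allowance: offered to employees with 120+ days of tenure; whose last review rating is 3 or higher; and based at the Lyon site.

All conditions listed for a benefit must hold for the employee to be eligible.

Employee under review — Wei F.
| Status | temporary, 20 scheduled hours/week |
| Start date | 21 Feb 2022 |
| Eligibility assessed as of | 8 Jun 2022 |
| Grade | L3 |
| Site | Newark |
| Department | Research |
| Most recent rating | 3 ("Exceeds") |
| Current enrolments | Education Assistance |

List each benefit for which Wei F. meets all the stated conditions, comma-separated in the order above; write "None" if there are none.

Service from 21 Feb 2022 to 8 Jun 2022: 107 days.
Education Assistance — status temporary ✓ (not excluded); service 107 days ≥ 3 months (≈90 days) ✓ → eligible.
Pet Insurance — status temporary ✓ (not excluded); service 107 days ≥ 90 days ✓; dept Research ✗ → not eligible.
Travel Insurance — status temporary ✗ (excluded) → not eligible.
Meal Allowance — dept Research ✗ → not eligible.
Home Office Allowance — service 107 days < 120 days ✗ → not eligible.

Education Assistance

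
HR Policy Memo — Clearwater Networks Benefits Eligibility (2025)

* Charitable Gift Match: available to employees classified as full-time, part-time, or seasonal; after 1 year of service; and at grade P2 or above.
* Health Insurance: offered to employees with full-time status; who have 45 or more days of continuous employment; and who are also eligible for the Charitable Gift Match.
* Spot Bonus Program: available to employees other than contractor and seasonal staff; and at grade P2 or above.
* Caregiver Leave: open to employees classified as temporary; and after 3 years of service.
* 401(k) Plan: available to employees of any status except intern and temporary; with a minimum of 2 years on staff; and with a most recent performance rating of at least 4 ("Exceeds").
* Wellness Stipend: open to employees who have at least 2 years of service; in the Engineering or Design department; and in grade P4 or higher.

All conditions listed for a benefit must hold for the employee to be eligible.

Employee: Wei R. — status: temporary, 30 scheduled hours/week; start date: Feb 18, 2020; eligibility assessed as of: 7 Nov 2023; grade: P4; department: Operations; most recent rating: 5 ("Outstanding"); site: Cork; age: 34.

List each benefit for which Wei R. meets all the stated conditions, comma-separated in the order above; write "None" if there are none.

Spot Bonus Program, Caregiver Leave

Service from Feb 18, 2020 to 7 Nov 2023: 1358 days.
Charitable Gift Match — status temporary ✗ (requires full-time, part-time, or seasonal) → not eligible.
Health Insurance — status temporary ✗ (requires full-time) → not eligible.
Spot Bonus Program — status temporary ✓ (not excluded); grade P4 ≥ P2 ✓ → eligible.
Caregiver Leave — status temporary ✓; service 1358 days ≥ 3 years (≈1095 days) ✓ → eligible.
401(k) Plan — status temporary ✗ (excluded) → not eligible.
Wellness Stipend — service 1358 days ≥ 2 years (≈730 days) ✓; dept Operations ✗ → not eligible.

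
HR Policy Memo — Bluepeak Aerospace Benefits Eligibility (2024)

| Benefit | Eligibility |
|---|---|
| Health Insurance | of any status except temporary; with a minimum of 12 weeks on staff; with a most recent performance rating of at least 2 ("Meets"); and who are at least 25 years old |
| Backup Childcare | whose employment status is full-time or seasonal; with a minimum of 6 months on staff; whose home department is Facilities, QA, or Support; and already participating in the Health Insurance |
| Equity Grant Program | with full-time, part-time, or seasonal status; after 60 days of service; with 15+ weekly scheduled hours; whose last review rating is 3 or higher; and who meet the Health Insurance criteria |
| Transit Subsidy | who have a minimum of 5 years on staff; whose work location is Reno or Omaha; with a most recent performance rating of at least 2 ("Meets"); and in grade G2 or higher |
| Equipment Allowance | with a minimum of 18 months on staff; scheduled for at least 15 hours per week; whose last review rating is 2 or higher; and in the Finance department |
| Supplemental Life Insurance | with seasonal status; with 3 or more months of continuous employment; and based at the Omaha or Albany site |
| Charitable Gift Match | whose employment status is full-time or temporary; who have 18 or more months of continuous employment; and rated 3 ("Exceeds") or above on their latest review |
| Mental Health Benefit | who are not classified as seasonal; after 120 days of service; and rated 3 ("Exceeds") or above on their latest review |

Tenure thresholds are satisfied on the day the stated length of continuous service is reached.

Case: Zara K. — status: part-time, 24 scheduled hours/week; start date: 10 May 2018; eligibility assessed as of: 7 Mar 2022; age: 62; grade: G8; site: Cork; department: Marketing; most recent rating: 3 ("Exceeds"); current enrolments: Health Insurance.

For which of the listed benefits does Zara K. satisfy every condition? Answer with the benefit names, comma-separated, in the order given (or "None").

Health Insurance, Equity Grant Program, Mental Health Benefit

Service from 10 May 2018 to 7 Mar 2022: 1397 days.
Health Insurance — status part-time ✓ (not excluded); service 1397 days ≥ 12 weeks (≈84 days) ✓; rating 3 ≥ 2 ✓; age 62 ≥ 25 ✓ → eligible.
Backup Childcare — status part-time ✗ (requires full-time or seasonal) → not eligible.
Equity Grant Program — status part-time ✓; service 1397 days ≥ 60 days ✓; 24 hrs/wk ≥ 15 ✓; rating 3 ≥ 3 ✓; eligible for Health Insurance ✓ → eligible.
Transit Subsidy — service 1397 days < 5 years (≈1825 days) ✗ → not eligible.
Equipment Allowance — service 1397 days ≥ 18 months (≈540 days) ✓; 24 hrs/wk ≥ 15 ✓; rating 3 ≥ 2 ✓; dept Marketing ✗ → not eligible.
Supplemental Life Insurance — status part-time ✗ (requires seasonal) → not eligible.
Charitable Gift Match — status part-time ✗ (requires full-time or temporary) → not eligible.
Mental Health Benefit — status part-time ✓ (not excluded); service 1397 days ≥ 120 days ✓; rating 3 ≥ 3 ✓ → eligible.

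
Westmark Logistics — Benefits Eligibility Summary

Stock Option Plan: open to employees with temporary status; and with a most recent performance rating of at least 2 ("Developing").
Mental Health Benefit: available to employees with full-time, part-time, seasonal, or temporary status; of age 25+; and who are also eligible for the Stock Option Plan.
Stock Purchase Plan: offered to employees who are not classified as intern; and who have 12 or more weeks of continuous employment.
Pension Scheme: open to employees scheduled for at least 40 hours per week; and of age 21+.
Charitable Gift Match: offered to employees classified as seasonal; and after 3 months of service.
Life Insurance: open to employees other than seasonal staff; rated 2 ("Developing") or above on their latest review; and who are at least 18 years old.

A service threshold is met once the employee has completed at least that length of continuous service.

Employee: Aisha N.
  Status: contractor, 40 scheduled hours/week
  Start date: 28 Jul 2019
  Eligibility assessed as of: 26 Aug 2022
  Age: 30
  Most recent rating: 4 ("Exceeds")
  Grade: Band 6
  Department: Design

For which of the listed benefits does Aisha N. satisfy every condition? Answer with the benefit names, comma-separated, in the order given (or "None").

Service from 28 Jul 2019 to 26 Aug 2022: 1125 days.
Stock Option Plan — status contractor ✗ (requires temporary) → not eligible.
Mental Health Benefit — status contractor ✗ (requires full-time, part-time, seasonal, or temporary) → not eligible.
Stock Purchase Plan — status contractor ✓ (not excluded); service 1125 days ≥ 12 weeks (≈84 days) ✓ → eligible.
Pension Scheme — 40 hrs/wk ≥ 40 ✓; age 30 ≥ 21 ✓ → eligible.
Charitable Gift Match — status contractor ✗ (requires seasonal) → not eligible.
Life Insurance — status contractor ✓ (not excluded); rating 4 ≥ 2 ✓; age 30 ≥ 18 ✓ → eligible.

Stock Purchase Plan, Pension Scheme, Life Insurance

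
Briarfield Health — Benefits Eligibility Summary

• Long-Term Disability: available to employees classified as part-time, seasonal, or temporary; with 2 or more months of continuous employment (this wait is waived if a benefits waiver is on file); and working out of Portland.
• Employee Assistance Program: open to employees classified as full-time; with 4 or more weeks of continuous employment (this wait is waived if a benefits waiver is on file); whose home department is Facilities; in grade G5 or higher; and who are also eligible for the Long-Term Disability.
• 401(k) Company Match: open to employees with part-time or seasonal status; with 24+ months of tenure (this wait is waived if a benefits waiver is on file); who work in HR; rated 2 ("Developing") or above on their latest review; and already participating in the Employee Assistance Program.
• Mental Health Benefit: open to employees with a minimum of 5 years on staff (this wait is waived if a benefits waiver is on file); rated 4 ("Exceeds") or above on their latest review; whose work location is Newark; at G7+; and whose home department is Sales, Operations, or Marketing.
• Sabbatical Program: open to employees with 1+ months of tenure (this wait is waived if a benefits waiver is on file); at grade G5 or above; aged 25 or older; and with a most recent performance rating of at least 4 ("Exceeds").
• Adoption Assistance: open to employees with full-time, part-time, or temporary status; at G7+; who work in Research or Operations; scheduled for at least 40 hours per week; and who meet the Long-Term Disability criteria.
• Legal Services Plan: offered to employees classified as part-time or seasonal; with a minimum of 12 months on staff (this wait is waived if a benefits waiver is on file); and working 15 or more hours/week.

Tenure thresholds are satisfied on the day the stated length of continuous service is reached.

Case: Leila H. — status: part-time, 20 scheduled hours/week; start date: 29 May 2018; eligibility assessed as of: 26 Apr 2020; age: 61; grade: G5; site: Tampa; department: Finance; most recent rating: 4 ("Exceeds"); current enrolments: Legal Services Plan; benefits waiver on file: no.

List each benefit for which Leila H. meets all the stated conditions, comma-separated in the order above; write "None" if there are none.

Sabbatical Program, Legal Services Plan

Service from 29 May 2018 to 26 Apr 2020: 698 days.
Long-Term Disability — status part-time ✓; no waiver, service 698 days ≥ 2 months (≈60 days) ✓; site Tampa ✗ (not Portland) → not eligible.
Employee Assistance Program — status part-time ✗ (requires full-time) → not eligible.
401(k) Company Match — status part-time ✓; no waiver, service 698 days < 24 months (≈720 days) ✗ → not eligible.
Mental Health Benefit — no waiver, service 698 days < 5 years (≈1825 days) ✗ → not eligible.
Sabbatical Program — no waiver, service 698 days ≥ 1 month (≈30 days) ✓; grade G5 ≥ G5 ✓; age 61 ≥ 25 ✓; rating 4 ≥ 4 ✓ → eligible.
Adoption Assistance — status part-time ✓; grade G5 < G7 ✗ → not eligible.
Legal Services Plan — status part-time ✓; no waiver, service 698 days ≥ 12 months (≈360 days) ✓; 20 hrs/wk ≥ 15 ✓ → eligible.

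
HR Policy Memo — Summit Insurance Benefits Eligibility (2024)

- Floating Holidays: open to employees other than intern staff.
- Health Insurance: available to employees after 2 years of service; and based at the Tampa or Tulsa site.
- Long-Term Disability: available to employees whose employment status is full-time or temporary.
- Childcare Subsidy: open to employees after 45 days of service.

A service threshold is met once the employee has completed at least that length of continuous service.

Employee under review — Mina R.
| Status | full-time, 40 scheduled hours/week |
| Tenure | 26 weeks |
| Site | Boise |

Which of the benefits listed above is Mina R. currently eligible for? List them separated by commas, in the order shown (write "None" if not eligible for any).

Floating Holidays, Long-Term Disability, Childcare Subsidy

Floating Holidays — status full-time ✓ (not excluded) → eligible.
Health Insurance — service 26 weeks < 2 years (≈730 days) ✗ → not eligible.
Long-Term Disability — status full-time ✓ → eligible.
Childcare Subsidy — service 26 weeks ≥ 45 days ✓ → eligible.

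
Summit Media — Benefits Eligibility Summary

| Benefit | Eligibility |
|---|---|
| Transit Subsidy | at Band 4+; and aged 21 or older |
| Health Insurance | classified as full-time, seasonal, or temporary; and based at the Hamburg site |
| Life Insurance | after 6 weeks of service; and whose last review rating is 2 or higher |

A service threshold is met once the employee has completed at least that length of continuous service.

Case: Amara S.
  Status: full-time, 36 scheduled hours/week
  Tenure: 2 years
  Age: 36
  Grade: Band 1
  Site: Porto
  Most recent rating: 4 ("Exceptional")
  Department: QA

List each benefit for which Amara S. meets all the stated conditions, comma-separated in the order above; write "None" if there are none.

Transit Subsidy — grade Band 1 < Band 4 ✗ → not eligible.
Health Insurance — status full-time ✓; site Porto ✗ (not Hamburg) → not eligible.
Life Insurance — service 2 years ≥ 6 weeks (≈42 days) ✓; rating 4 ≥ 2 ✓ → eligible.

Life Insurance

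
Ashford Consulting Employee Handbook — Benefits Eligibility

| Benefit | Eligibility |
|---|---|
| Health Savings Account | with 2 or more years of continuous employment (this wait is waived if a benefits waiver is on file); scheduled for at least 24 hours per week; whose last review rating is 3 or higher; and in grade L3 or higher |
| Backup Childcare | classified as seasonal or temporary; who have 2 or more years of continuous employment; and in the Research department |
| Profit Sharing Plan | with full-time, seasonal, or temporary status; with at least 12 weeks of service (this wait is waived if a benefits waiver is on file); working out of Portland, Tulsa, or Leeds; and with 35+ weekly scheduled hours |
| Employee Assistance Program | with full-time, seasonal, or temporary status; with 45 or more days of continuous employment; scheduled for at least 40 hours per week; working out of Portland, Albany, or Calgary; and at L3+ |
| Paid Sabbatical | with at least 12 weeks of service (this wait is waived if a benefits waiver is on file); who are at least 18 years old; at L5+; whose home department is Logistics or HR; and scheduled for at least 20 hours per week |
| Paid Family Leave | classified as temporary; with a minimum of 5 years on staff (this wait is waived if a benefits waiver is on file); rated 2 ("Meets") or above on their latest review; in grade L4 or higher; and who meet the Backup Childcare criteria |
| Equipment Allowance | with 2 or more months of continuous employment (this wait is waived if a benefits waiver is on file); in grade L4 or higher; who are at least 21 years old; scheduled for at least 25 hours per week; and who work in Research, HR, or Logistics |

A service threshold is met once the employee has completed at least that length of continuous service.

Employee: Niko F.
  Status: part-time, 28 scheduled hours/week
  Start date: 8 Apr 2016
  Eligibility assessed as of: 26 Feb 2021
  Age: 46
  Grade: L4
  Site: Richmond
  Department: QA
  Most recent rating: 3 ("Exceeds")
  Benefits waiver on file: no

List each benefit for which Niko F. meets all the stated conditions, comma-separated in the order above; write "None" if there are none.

Health Savings Account

Service from 8 Apr 2016 to 26 Feb 2021: 1785 days.
Health Savings Account — no waiver, service 1785 days ≥ 2 years (≈730 days) ✓; 28 hrs/wk ≥ 24 ✓; rating 3 ≥ 3 ✓; grade L4 ≥ L3 ✓ → eligible.
Backup Childcare — status part-time ✗ (requires seasonal or temporary) → not eligible.
Profit Sharing Plan — status part-time ✗ (requires full-time, seasonal, or temporary) → not eligible.
Employee Assistance Program — status part-time ✗ (requires full-time, seasonal, or temporary) → not eligible.
Paid Sabbatical — no waiver, service 1785 days ≥ 12 weeks (≈84 days) ✓; age 46 ≥ 18 ✓; grade L4 < L5 ✗ → not eligible.
Paid Family Leave — status part-time ✗ (requires temporary) → not eligible.
Equipment Allowance — no waiver, service 1785 days ≥ 2 months (≈60 days) ✓; grade L4 ≥ L4 ✓; age 46 ≥ 21 ✓; 28 hrs/wk ≥ 25 ✓; dept QA ✗ → not eligible.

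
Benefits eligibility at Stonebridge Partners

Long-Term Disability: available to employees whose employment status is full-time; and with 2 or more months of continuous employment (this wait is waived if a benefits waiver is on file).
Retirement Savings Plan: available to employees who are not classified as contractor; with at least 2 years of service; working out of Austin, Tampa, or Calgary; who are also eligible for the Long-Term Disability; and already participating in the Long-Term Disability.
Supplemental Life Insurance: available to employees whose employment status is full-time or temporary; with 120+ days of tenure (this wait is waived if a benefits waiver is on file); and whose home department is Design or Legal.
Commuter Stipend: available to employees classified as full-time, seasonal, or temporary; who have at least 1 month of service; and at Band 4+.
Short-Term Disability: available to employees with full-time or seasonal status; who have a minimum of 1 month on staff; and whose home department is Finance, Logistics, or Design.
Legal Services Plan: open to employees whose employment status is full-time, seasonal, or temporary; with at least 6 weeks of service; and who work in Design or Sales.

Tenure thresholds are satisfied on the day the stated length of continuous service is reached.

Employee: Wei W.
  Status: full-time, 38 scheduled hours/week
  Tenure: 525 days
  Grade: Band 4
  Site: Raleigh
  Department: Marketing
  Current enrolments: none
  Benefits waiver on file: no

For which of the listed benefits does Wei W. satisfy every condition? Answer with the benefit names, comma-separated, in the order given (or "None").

Long-Term Disability — status full-time ✓; no waiver, service 525 days ≥ 2 months (≈60 days) ✓ → eligible.
Retirement Savings Plan — status full-time ✓ (not excluded); service 525 days < 2 years (≈730 days) ✗ → not eligible.
Supplemental Life Insurance — status full-time ✓; no waiver, service 525 days ≥ 120 days ✓; dept Marketing ✗ → not eligible.
Commuter Stipend — status full-time ✓; service 525 days ≥ 1 month (≈30 days) ✓; grade Band 4 ≥ Band 4 ✓ → eligible.
Short-Term Disability — status full-time ✓; service 525 days ≥ 1 month (≈30 days) ✓; dept Marketing ✗ → not eligible.
Legal Services Plan — status full-time ✓; service 525 days ≥ 6 weeks (≈42 days) ✓; dept Marketing ✗ → not eligible.

Long-Term Disability, Commuter Stipend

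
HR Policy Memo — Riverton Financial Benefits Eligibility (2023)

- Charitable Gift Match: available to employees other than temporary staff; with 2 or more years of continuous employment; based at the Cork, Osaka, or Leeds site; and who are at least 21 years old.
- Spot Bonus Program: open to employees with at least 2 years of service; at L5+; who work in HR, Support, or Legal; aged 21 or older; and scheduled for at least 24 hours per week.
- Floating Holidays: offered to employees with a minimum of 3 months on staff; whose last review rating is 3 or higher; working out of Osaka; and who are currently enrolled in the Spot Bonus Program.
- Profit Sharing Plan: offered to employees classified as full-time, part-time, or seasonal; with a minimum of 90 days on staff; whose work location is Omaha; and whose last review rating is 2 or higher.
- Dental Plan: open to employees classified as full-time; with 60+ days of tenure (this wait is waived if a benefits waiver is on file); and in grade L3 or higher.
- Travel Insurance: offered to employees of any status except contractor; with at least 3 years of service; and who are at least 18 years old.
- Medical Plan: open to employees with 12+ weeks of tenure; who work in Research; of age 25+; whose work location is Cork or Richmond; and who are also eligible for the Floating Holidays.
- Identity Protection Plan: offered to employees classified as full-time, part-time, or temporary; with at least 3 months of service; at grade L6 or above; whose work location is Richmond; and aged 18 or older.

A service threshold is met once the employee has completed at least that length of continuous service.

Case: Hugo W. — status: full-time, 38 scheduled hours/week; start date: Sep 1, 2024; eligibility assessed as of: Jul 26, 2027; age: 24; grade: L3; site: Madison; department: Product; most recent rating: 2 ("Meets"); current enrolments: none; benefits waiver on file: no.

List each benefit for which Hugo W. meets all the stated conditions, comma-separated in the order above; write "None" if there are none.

Service from Sep 1, 2024 to Jul 26, 2027: 1058 days.
Charitable Gift Match — status full-time ✓ (not excluded); service 1058 days ≥ 2 years (≈730 days) ✓; site Madison ✗ (not Cork, Osaka, or Leeds) → not eligible.
Spot Bonus Program — service 1058 days ≥ 2 years (≈730 days) ✓; grade L3 < L5 ✗ → not eligible.
Floating Holidays — service 1058 days ≥ 3 months (≈90 days) ✓; rating 2 < 3 ✗ → not eligible.
Profit Sharing Plan — status full-time ✓; service 1058 days ≥ 90 days ✓; site Madison ✗ (not Omaha) → not eligible.
Dental Plan — status full-time ✓; no waiver, service 1058 days ≥ 60 days ✓; grade L3 ≥ L3 ✓ → eligible.
Travel Insurance — status full-time ✓ (not excluded); service 1058 days < 3 years (≈1095 days) ✗ → not eligible.
Medical Plan — service 1058 days ≥ 12 weeks (≈84 days) ✓; dept Product ✗ → not eligible.
Identity Protection Plan — status full-time ✓; service 1058 days ≥ 3 months (≈90 days) ✓; grade L3 < L6 ✗ → not eligible.

Dental Plan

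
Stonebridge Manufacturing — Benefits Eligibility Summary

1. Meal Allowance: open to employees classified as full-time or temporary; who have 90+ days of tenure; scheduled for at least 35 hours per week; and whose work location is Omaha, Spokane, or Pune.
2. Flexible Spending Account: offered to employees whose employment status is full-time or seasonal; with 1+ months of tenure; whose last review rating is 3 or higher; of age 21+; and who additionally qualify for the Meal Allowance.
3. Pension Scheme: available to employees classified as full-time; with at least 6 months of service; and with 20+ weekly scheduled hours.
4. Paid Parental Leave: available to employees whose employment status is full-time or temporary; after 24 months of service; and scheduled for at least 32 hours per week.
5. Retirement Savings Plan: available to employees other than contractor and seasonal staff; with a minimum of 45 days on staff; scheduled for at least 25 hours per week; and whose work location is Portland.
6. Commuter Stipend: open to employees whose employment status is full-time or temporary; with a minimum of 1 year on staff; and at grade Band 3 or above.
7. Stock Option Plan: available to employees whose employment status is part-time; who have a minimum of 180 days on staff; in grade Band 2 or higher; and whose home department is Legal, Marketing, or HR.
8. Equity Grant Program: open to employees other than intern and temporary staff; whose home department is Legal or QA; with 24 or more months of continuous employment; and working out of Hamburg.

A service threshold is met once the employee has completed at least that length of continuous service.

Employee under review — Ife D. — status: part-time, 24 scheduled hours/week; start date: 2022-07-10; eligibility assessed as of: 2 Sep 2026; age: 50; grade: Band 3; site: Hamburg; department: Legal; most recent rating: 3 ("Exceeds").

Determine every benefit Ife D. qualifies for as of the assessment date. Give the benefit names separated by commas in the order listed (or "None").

Service from 2022-07-10 to 2 Sep 2026: 1515 days.
Meal Allowance — status part-time ✗ (requires full-time or temporary) → not eligible.
Flexible Spending Account — status part-time ✗ (requires full-time or seasonal) → not eligible.
Pension Scheme — status part-time ✗ (requires full-time) → not eligible.
Paid Parental Leave — status part-time ✗ (requires full-time or temporary) → not eligible.
Retirement Savings Plan — status part-time ✓ (not excluded); service 1515 days ≥ 45 days ✓; 24 hrs/wk < 25 ✗ → not eligible.
Commuter Stipend — status part-time ✗ (requires full-time or temporary) → not eligible.
Stock Option Plan — status part-time ✓; service 1515 days ≥ 180 days ✓; grade Band 3 ≥ Band 2 ✓; dept Legal ✓ → eligible.
Equity Grant Program — status part-time ✓ (not excluded); dept Legal ✓; service 1515 days ≥ 24 months (≈720 days) ✓; site Hamburg ✓ → eligible.

Stock Option Plan, Equity Grant Program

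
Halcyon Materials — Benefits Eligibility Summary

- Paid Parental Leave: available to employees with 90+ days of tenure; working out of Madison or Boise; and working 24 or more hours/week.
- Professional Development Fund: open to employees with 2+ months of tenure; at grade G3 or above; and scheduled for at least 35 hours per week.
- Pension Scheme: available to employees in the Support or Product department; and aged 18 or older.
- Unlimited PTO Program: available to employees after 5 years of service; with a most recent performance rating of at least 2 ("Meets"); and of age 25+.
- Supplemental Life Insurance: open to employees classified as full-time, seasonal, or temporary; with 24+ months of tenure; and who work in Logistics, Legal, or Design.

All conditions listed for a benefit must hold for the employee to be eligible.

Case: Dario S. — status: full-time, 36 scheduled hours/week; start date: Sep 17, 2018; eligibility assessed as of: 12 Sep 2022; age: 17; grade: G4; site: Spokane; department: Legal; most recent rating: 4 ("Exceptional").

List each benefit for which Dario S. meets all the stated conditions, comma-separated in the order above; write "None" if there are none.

Professional Development Fund, Supplemental Life Insurance

Service from Sep 17, 2018 to 12 Sep 2022: 1456 days.
Paid Parental Leave — service 1456 days ≥ 90 days ✓; site Spokane ✗ (not Madison or Boise) → not eligible.
Professional Development Fund — service 1456 days ≥ 2 months (≈60 days) ✓; grade G4 ≥ G3 ✓; 36 hrs/wk ≥ 35 ✓ → eligible.
Pension Scheme — dept Legal ✗ → not eligible.
Unlimited PTO Program — service 1456 days < 5 years (≈1825 days) ✗ → not eligible.
Supplemental Life Insurance — status full-time ✓; service 1456 days ≥ 24 months (≈720 days) ✓; dept Legal ✓ → eligible.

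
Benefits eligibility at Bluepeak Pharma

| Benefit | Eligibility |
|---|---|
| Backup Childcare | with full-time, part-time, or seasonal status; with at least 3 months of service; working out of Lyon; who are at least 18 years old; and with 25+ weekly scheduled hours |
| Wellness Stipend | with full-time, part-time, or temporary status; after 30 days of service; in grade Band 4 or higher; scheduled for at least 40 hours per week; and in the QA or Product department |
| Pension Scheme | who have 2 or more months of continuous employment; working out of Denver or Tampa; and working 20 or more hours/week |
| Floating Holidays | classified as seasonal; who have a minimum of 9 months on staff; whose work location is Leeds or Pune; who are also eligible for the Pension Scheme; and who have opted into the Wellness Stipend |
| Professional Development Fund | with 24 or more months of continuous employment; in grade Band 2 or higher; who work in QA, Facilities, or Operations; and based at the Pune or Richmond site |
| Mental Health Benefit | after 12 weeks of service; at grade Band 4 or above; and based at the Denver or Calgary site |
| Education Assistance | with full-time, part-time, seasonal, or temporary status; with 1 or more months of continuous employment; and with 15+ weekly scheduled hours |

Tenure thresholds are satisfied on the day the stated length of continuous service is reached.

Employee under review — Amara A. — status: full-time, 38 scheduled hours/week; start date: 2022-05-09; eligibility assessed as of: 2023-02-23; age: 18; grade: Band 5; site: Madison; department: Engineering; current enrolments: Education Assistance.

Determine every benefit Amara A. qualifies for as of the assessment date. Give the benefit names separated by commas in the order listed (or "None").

Service from 2022-05-09 to 2023-02-23: 290 days.
Backup Childcare — status full-time ✓; service 290 days ≥ 3 months (≈90 days) ✓; site Madison ✗ (not Lyon) → not eligible.
Wellness Stipend — status full-time ✓; service 290 days ≥ 30 days ✓; grade Band 5 ≥ Band 4 ✓; 38 hrs/wk < 40 ✗ → not eligible.
Pension Scheme — service 290 days ≥ 2 months (≈60 days) ✓; site Madison ✗ (not Denver or Tampa) → not eligible.
Floating Holidays — status full-time ✗ (requires seasonal) → not eligible.
Professional Development Fund — service 290 days < 24 months (≈720 days) ✗ → not eligible.
Mental Health Benefit — service 290 days ≥ 12 weeks (≈84 days) ✓; grade Band 5 ≥ Band 4 ✓; site Madison ✗ (not Denver or Calgary) → not eligible.
Education Assistance — status full-time ✓; service 290 days ≥ 1 month (≈30 days) ✓; 38 hrs/wk ≥ 15 ✓ → eligible.

Education Assistance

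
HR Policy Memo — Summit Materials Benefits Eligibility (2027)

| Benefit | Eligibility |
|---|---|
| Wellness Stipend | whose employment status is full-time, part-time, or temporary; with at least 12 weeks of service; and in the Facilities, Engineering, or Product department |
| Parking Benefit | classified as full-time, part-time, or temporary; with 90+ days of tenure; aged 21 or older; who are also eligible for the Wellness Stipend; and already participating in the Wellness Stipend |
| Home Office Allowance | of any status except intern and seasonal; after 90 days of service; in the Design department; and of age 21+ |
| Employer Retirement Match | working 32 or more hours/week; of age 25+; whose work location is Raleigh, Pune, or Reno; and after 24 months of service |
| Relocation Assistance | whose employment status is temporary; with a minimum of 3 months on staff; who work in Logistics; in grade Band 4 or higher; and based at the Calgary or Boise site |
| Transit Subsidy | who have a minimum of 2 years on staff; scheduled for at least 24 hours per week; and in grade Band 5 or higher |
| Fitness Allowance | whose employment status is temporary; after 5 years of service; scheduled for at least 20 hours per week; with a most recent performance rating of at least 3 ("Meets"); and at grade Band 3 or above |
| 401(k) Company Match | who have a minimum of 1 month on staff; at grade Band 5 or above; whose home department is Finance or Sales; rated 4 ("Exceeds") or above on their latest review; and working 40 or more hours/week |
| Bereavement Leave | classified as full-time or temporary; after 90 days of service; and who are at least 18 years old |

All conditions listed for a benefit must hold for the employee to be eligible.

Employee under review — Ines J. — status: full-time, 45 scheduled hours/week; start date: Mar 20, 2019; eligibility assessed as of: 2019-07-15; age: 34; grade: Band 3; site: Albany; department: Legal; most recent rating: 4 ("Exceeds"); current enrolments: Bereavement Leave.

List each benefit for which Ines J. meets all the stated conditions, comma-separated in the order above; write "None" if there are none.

Service from Mar 20, 2019 to 2019-07-15: 117 days.
Wellness Stipend — status full-time ✓; service 117 days ≥ 12 weeks (≈84 days) ✓; dept Legal ✗ → not eligible.
Parking Benefit — status full-time ✓; service 117 days ≥ 90 days ✓; age 34 ≥ 21 ✓; not eligible for Wellness Stipend ✗ → not eligible.
Home Office Allowance — status full-time ✓ (not excluded); service 117 days ≥ 90 days ✓; dept Legal ✗ → not eligible.
Employer Retirement Match — 45 hrs/wk ≥ 32 ✓; age 34 ≥ 25 ✓; site Albany ✗ (not Raleigh, Pune, or Reno) → not eligible.
Relocation Assistance — status full-time ✗ (requires temporary) → not eligible.
Transit Subsidy — service 117 days < 2 years (≈730 days) ✗ → not eligible.
Fitness Allowance — status full-time ✗ (requires temporary) → not eligible.
401(k) Company Match — service 117 days ≥ 1 month (≈30 days) ✓; grade Band 3 < Band 5 ✗ → not eligible.
Bereavement Leave — status full-time ✓; service 117 days ≥ 90 days ✓; age 34 ≥ 18 ✓ → eligible.

Bereavement Leave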